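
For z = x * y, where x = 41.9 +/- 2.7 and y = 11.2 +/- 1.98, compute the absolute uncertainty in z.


For a product z = x*y, the relative uncertainty is:
uz/z = sqrt((ux/x)^2 + (uy/y)^2)
Relative uncertainties: ux/x = 2.7/41.9 = 0.064439
uy/y = 1.98/11.2 = 0.176786
z = 41.9 * 11.2 = 469.3
uz = 469.3 * sqrt(0.064439^2 + 0.176786^2) = 88.301

88.301


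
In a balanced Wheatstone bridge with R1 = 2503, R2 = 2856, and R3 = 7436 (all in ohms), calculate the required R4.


At balance: R1*R4 = R2*R3, so R4 = R2*R3/R1.
R4 = 2856 * 7436 / 2503
R4 = 21237216 / 2503
R4 = 8484.7 ohm

8484.7 ohm


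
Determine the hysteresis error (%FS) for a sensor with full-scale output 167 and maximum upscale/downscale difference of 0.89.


Hysteresis = (max difference / full scale) * 100%.
H = (0.89 / 167) * 100
H = 0.533 %FS

0.533 %FS


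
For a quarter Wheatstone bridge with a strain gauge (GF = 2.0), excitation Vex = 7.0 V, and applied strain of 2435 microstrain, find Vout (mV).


Quarter bridge output: Vout = (GF * epsilon * Vex) / 4.
Vout = (2.0 * 2435e-6 * 7.0) / 4
Vout = 0.03409 / 4 V
Vout = 0.0085225 V = 8.5225 mV

8.5225 mV


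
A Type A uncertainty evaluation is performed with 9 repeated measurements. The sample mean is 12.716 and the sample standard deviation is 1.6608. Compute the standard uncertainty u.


The standard uncertainty for Type A evaluation is u = s / sqrt(n).
u = 1.6608 / sqrt(9)
u = 1.6608 / 3.0
u = 0.5536

0.5536


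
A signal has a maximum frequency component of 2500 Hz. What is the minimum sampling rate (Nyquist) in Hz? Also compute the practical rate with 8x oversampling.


By Nyquist theorem, fs_min = 2 * fmax.
fs_min = 2 * 2500 = 5000 Hz
Practical rate = 8 * fs_min = 8 * 5000 = 40000 Hz

fs_min = 5000 Hz, fs_practical = 40000 Hz


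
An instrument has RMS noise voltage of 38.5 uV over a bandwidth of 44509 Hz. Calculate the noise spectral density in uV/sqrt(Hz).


Noise spectral density = Vrms / sqrt(BW).
NSD = 38.5 / sqrt(44509)
NSD = 38.5 / 210.9716
NSD = 0.1825 uV/sqrt(Hz)

0.1825 uV/sqrt(Hz)


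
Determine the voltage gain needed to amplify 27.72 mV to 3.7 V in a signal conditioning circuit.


Gain = Vout / Vin (converting to same units).
G = 3.7 V / 27.72 mV
G = 3700.0 mV / 27.72 mV
G = 133.48

133.48


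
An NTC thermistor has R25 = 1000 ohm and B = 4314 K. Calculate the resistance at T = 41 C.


NTC thermistor equation: Rt = R25 * exp(B * (1/T - 1/T25)).
T in Kelvin: 314.15 K, T25 = 298.15 K
1/T - 1/T25 = 1/314.15 - 1/298.15 = -0.00017082
B * (1/T - 1/T25) = 4314 * -0.00017082 = -0.7369
Rt = 1000 * exp(-0.7369) = 478.6 ohm

478.6 ohm


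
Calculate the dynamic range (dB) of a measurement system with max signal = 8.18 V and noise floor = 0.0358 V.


Dynamic range = 20 * log10(Vmax / Vnoise).
DR = 20 * log10(8.18 / 0.0358)
DR = 20 * log10(228.49)
DR = 47.18 dB

47.18 dB


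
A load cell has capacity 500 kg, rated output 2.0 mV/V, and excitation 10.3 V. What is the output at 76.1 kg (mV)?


Vout = rated_output * Vex * (load / capacity).
Vout = 2.0 * 10.3 * (76.1 / 500)
Vout = 2.0 * 10.3 * 0.1522
Vout = 3.135 mV

3.135 mV


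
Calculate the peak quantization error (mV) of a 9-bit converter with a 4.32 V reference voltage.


The maximum quantization error is +/- LSB/2.
LSB = Vref / 2^n = 4.32 / 512 = 0.0084375 V
Max error = LSB / 2 = 0.0084375 / 2 = 0.00421875 V
Max error = 4.2188 mV

4.2188 mV


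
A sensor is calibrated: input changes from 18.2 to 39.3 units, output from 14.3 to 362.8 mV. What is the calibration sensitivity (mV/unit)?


Sensitivity = (y2 - y1) / (x2 - x1).
S = (362.8 - 14.3) / (39.3 - 18.2)
S = 348.5 / 21.1
S = 16.5166 mV/unit

16.5166 mV/unit


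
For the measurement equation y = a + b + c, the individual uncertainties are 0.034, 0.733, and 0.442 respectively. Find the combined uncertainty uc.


For a sum of independent quantities, uc = sqrt(u1^2 + u2^2 + u3^2).
uc = sqrt(0.034^2 + 0.733^2 + 0.442^2)
uc = sqrt(0.001156 + 0.537289 + 0.195364)
uc = 0.8566

0.8566


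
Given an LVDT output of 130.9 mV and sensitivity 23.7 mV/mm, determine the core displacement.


Displacement = Vout / sensitivity.
d = 130.9 / 23.7
d = 5.523 mm

5.523 mm


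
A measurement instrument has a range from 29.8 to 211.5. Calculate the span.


Span = upper range - lower range.
Span = 211.5 - (29.8)
Span = 181.7

181.7


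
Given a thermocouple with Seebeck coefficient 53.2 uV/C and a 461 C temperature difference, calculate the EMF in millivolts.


The thermocouple output V = sensitivity * dT.
V = 53.2 uV/C * 461 C
V = 24525.2 uV
V = 24.525 mV

24.525 mV


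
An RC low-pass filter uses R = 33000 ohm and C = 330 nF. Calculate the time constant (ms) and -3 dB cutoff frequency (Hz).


Time constant: tau = R * C.
tau = 33000 * 3.30e-07 = 0.01089 s
tau = 10.89 ms
Cutoff frequency: fc = 1 / (2*pi*R*C).
fc = 1 / (2*pi*0.01089) = 14.61 Hz

tau = 10.89 ms, fc = 14.61 Hz


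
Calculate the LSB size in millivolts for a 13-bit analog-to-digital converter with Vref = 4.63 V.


The resolution (LSB) of an ADC is Vref / 2^n.
LSB = 4.63 / 2^13
LSB = 4.63 / 8192
LSB = 0.00056519 V = 0.56518555 mV

0.56518555 mV


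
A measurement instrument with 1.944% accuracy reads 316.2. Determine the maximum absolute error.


Absolute error = (accuracy% / 100) * reading.
Error = (1.944 / 100) * 316.2
Error = 0.01944 * 316.2
Error = 6.1469

6.1469


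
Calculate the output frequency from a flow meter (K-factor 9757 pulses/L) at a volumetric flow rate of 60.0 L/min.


Frequency = K * Q / 60 (converting L/min to L/s).
f = 9757 * 60.0 / 60
f = 585420.0 / 60
f = 9757.0 Hz

9757.0 Hz


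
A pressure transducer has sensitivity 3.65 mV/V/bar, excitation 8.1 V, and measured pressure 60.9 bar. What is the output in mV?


Output = sensitivity * Vex * P.
Vout = 3.65 * 8.1 * 60.9
Vout = 29.565 * 60.9
Vout = 1800.51 mV

1800.51 mV


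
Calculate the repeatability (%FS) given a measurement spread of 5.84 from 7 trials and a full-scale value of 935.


Repeatability = (spread / full scale) * 100%.
R = (5.84 / 935) * 100
R = 0.625 %FS

0.625 %FS


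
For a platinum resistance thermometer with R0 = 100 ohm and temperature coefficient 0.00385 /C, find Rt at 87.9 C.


The RTD equation: Rt = R0 * (1 + alpha * T).
Rt = 100 * (1 + 0.00385 * 87.9)
Rt = 100 * (1 + 0.338415)
Rt = 100 * 1.338415
Rt = 133.841 ohm

133.841 ohm


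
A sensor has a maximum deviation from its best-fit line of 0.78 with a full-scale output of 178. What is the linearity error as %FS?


Linearity error = (max deviation / full scale) * 100%.
Linearity = (0.78 / 178) * 100
Linearity = 0.438 %FS

0.438 %FS


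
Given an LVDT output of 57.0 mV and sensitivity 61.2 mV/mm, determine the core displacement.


Displacement = Vout / sensitivity.
d = 57.0 / 61.2
d = 0.931 mm

0.931 mm


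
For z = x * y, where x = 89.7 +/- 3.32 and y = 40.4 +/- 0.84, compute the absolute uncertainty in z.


For a product z = x*y, the relative uncertainty is:
uz/z = sqrt((ux/x)^2 + (uy/y)^2)
Relative uncertainties: ux/x = 3.32/89.7 = 0.037012
uy/y = 0.84/40.4 = 0.020792
z = 89.7 * 40.4 = 3623.9
uz = 3623.9 * sqrt(0.037012^2 + 0.020792^2) = 153.843

153.843


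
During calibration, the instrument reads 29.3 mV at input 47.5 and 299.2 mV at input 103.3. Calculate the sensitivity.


Sensitivity = (y2 - y1) / (x2 - x1).
S = (299.2 - 29.3) / (103.3 - 47.5)
S = 269.9 / 55.8
S = 4.8369 mV/unit

4.8369 mV/unit


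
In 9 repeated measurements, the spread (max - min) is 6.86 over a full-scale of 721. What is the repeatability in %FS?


Repeatability = (spread / full scale) * 100%.
R = (6.86 / 721) * 100
R = 0.951 %FS

0.951 %FS


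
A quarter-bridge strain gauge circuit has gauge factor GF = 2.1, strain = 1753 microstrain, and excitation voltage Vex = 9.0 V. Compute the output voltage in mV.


Quarter bridge output: Vout = (GF * epsilon * Vex) / 4.
Vout = (2.1 * 1753e-6 * 9.0) / 4
Vout = 0.0331317 / 4 V
Vout = 0.00828293 V = 8.2829 mV

8.2829 mV


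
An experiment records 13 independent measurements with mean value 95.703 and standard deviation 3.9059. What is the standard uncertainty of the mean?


The standard uncertainty for Type A evaluation is u = s / sqrt(n).
u = 3.9059 / sqrt(13)
u = 3.9059 / 3.6056
u = 1.0833

1.0833


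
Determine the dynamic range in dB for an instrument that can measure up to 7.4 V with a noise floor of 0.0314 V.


Dynamic range = 20 * log10(Vmax / Vnoise).
DR = 20 * log10(7.4 / 0.0314)
DR = 20 * log10(235.67)
DR = 47.45 dB

47.45 dB


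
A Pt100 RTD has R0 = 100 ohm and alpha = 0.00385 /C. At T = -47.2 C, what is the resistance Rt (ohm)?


The RTD equation: Rt = R0 * (1 + alpha * T).
Rt = 100 * (1 + 0.00385 * -47.2)
Rt = 100 * (1 + -0.18172)
Rt = 100 * 0.81828
Rt = 81.828 ohm

81.828 ohm


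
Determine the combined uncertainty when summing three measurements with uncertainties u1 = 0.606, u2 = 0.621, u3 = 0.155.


For a sum of independent quantities, uc = sqrt(u1^2 + u2^2 + u3^2).
uc = sqrt(0.606^2 + 0.621^2 + 0.155^2)
uc = sqrt(0.367236 + 0.385641 + 0.024025)
uc = 0.8814

0.8814


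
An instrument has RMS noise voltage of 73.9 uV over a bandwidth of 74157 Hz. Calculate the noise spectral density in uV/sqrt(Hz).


Noise spectral density = Vrms / sqrt(BW).
NSD = 73.9 / sqrt(74157)
NSD = 73.9 / 272.3178
NSD = 0.2714 uV/sqrt(Hz)

0.2714 uV/sqrt(Hz)


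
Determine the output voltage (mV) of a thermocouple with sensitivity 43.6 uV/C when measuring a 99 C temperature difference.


The thermocouple output V = sensitivity * dT.
V = 43.6 uV/C * 99 C
V = 4316.4 uV
V = 4.316 mV

4.316 mV


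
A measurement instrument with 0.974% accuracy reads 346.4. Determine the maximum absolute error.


Absolute error = (accuracy% / 100) * reading.
Error = (0.974 / 100) * 346.4
Error = 0.00974 * 346.4
Error = 3.3739

3.3739


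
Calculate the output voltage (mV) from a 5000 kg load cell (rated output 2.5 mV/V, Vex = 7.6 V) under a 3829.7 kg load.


Vout = rated_output * Vex * (load / capacity).
Vout = 2.5 * 7.6 * (3829.7 / 5000)
Vout = 2.5 * 7.6 * 0.76594
Vout = 14.553 mV

14.553 mV


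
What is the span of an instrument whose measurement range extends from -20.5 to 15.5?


Span = upper range - lower range.
Span = 15.5 - (-20.5)
Span = 36.0

36.0


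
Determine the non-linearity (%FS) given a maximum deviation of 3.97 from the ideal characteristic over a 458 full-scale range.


Linearity error = (max deviation / full scale) * 100%.
Linearity = (3.97 / 458) * 100
Linearity = 0.867 %FS

0.867 %FS


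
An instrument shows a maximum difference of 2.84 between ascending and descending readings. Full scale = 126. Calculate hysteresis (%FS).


Hysteresis = (max difference / full scale) * 100%.
H = (2.84 / 126) * 100
H = 2.254 %FS

2.254 %FS


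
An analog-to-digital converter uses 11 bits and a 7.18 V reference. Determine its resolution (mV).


The resolution (LSB) of an ADC is Vref / 2^n.
LSB = 7.18 / 2^11
LSB = 7.18 / 2048
LSB = 0.00350586 V = 3.50585938 mV

3.50585938 mV


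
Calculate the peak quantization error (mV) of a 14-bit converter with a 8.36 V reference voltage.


The maximum quantization error is +/- LSB/2.
LSB = Vref / 2^n = 8.36 / 16384 = 0.00051025 V
Max error = LSB / 2 = 0.00051025 / 2 = 0.00025513 V
Max error = 0.2551 mV

0.2551 mV


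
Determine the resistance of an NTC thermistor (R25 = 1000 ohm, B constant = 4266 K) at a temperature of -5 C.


NTC thermistor equation: Rt = R25 * exp(B * (1/T - 1/T25)).
T in Kelvin: 268.15 K, T25 = 298.15 K
1/T - 1/T25 = 1/268.15 - 1/298.15 = 0.00037524
B * (1/T - 1/T25) = 4266 * 0.00037524 = 1.6008
Rt = 1000 * exp(1.6008) = 4956.9 ohm

4956.9 ohm


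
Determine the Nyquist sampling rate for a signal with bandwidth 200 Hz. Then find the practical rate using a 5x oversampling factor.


By Nyquist theorem, fs_min = 2 * fmax.
fs_min = 2 * 200 = 400 Hz
Practical rate = 5 * fs_min = 5 * 400 = 2000 Hz

fs_min = 400 Hz, fs_practical = 2000 Hz


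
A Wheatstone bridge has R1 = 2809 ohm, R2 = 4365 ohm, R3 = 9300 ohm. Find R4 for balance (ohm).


At balance: R1*R4 = R2*R3, so R4 = R2*R3/R1.
R4 = 4365 * 9300 / 2809
R4 = 40594500 / 2809
R4 = 14451.58 ohm

14451.58 ohm


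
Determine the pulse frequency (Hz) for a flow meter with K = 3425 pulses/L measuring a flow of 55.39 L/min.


Frequency = K * Q / 60 (converting L/min to L/s).
f = 3425 * 55.39 / 60
f = 189710.75 / 60
f = 3161.85 Hz

3161.85 Hz


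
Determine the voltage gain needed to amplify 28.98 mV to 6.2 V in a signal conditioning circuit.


Gain = Vout / Vin (converting to same units).
G = 6.2 V / 28.98 mV
G = 6200.0 mV / 28.98 mV
G = 213.94

213.94


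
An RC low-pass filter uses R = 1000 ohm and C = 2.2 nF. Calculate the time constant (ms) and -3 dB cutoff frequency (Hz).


Time constant: tau = R * C.
tau = 1000 * 2.20e-09 = 2.2e-06 s
tau = 0.0022 ms
Cutoff frequency: fc = 1 / (2*pi*R*C).
fc = 1 / (2*pi*2.2e-06) = 72343.16 Hz

tau = 0.0022 ms, fc = 72343.16 Hz


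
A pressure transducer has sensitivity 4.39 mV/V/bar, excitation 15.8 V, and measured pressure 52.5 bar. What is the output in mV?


Output = sensitivity * Vex * P.
Vout = 4.39 * 15.8 * 52.5
Vout = 69.362 * 52.5
Vout = 3641.5 mV

3641.5 mV


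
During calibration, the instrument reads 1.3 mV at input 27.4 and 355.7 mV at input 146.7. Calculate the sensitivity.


Sensitivity = (y2 - y1) / (x2 - x1).
S = (355.7 - 1.3) / (146.7 - 27.4)
S = 354.4 / 119.3
S = 2.9707 mV/unit

2.9707 mV/unit


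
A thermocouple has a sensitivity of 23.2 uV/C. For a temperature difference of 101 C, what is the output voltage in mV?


The thermocouple output V = sensitivity * dT.
V = 23.2 uV/C * 101 C
V = 2343.2 uV
V = 2.343 mV

2.343 mV


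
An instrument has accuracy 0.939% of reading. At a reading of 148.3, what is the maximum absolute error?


Absolute error = (accuracy% / 100) * reading.
Error = (0.939 / 100) * 148.3
Error = 0.00939 * 148.3
Error = 1.3925

1.3925


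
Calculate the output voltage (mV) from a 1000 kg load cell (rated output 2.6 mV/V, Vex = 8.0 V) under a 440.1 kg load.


Vout = rated_output * Vex * (load / capacity).
Vout = 2.6 * 8.0 * (440.1 / 1000)
Vout = 2.6 * 8.0 * 0.4401
Vout = 9.154 mV

9.154 mV


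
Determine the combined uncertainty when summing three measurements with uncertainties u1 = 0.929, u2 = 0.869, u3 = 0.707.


For a sum of independent quantities, uc = sqrt(u1^2 + u2^2 + u3^2).
uc = sqrt(0.929^2 + 0.869^2 + 0.707^2)
uc = sqrt(0.863041 + 0.755161 + 0.499849)
uc = 1.4554

1.4554


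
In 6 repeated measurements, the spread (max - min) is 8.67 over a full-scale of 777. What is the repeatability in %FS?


Repeatability = (spread / full scale) * 100%.
R = (8.67 / 777) * 100
R = 1.116 %FS

1.116 %FS


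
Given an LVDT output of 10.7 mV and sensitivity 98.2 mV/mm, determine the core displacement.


Displacement = Vout / sensitivity.
d = 10.7 / 98.2
d = 0.109 mm

0.109 mm


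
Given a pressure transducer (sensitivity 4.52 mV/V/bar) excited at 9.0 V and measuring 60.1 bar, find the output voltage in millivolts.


Output = sensitivity * Vex * P.
Vout = 4.52 * 9.0 * 60.1
Vout = 40.68 * 60.1
Vout = 2444.87 mV

2444.87 mV


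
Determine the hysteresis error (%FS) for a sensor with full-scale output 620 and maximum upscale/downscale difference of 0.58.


Hysteresis = (max difference / full scale) * 100%.
H = (0.58 / 620) * 100
H = 0.094 %FS

0.094 %FS


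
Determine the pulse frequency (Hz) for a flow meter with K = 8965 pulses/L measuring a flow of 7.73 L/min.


Frequency = K * Q / 60 (converting L/min to L/s).
f = 8965 * 7.73 / 60
f = 69299.45 / 60
f = 1154.99 Hz

1154.99 Hz


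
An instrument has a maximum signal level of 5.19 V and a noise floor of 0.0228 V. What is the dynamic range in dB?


Dynamic range = 20 * log10(Vmax / Vnoise).
DR = 20 * log10(5.19 / 0.0228)
DR = 20 * log10(227.63)
DR = 47.14 dB

47.14 dB


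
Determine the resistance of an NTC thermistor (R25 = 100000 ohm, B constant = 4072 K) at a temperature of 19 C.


NTC thermistor equation: Rt = R25 * exp(B * (1/T - 1/T25)).
T in Kelvin: 292.15 K, T25 = 298.15 K
1/T - 1/T25 = 1/292.15 - 1/298.15 = 6.888e-05
B * (1/T - 1/T25) = 4072 * 6.888e-05 = 0.2805
Rt = 100000 * exp(0.2805) = 132377.9 ohm

132377.9 ohm


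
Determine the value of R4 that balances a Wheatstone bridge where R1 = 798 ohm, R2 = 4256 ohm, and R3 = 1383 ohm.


At balance: R1*R4 = R2*R3, so R4 = R2*R3/R1.
R4 = 4256 * 1383 / 798
R4 = 5886048 / 798
R4 = 7376.0 ohm

7376.0 ohm


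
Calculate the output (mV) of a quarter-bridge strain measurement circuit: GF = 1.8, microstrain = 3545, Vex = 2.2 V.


Quarter bridge output: Vout = (GF * epsilon * Vex) / 4.
Vout = (1.8 * 3545e-6 * 2.2) / 4
Vout = 0.0140382 / 4 V
Vout = 0.00350955 V = 3.5095 mV

3.5095 mV


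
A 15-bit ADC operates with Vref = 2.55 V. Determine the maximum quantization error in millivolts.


The maximum quantization error is +/- LSB/2.
LSB = Vref / 2^n = 2.55 / 32768 = 7.782e-05 V
Max error = LSB / 2 = 7.782e-05 / 2 = 3.891e-05 V
Max error = 0.0389 mV

0.0389 mV


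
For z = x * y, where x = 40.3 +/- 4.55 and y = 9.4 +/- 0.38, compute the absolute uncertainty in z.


For a product z = x*y, the relative uncertainty is:
uz/z = sqrt((ux/x)^2 + (uy/y)^2)
Relative uncertainties: ux/x = 4.55/40.3 = 0.112903
uy/y = 0.38/9.4 = 0.040426
z = 40.3 * 9.4 = 378.8
uz = 378.8 * sqrt(0.112903^2 + 0.040426^2) = 45.429

45.429


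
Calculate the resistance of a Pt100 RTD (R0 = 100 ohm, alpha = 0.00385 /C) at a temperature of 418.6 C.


The RTD equation: Rt = R0 * (1 + alpha * T).
Rt = 100 * (1 + 0.00385 * 418.6)
Rt = 100 * (1 + 1.61161)
Rt = 100 * 2.61161
Rt = 261.161 ohm

261.161 ohm


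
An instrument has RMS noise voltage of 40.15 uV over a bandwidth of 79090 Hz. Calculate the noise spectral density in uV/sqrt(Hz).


Noise spectral density = Vrms / sqrt(BW).
NSD = 40.15 / sqrt(79090)
NSD = 40.15 / 281.2294
NSD = 0.1428 uV/sqrt(Hz)

0.1428 uV/sqrt(Hz)


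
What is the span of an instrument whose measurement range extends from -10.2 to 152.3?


Span = upper range - lower range.
Span = 152.3 - (-10.2)
Span = 162.5

162.5


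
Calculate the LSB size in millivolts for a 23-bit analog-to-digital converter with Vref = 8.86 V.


The resolution (LSB) of an ADC is Vref / 2^n.
LSB = 8.86 / 2^23
LSB = 8.86 / 8388608
LSB = 1.06e-06 V = 0.00105619 mV

0.00105619 mV


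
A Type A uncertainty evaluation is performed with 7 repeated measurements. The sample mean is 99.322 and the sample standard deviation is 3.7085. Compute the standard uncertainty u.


The standard uncertainty for Type A evaluation is u = s / sqrt(n).
u = 3.7085 / sqrt(7)
u = 3.7085 / 2.6458
u = 1.4017

1.4017


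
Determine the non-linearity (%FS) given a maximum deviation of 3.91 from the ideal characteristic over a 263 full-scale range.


Linearity error = (max deviation / full scale) * 100%.
Linearity = (3.91 / 263) * 100
Linearity = 1.487 %FS

1.487 %FS


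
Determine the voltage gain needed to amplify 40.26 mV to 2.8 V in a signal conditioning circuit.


Gain = Vout / Vin (converting to same units).
G = 2.8 V / 40.26 mV
G = 2800.0 mV / 40.26 mV
G = 69.55

69.55


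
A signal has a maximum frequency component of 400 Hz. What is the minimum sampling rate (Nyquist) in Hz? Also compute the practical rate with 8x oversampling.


By Nyquist theorem, fs_min = 2 * fmax.
fs_min = 2 * 400 = 800 Hz
Practical rate = 8 * fs_min = 8 * 800 = 6400 Hz

fs_min = 800 Hz, fs_practical = 6400 Hz


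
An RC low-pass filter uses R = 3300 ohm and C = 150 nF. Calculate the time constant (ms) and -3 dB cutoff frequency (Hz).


Time constant: tau = R * C.
tau = 3300 * 1.50e-07 = 0.000495 s
tau = 0.495 ms
Cutoff frequency: fc = 1 / (2*pi*R*C).
fc = 1 / (2*pi*0.000495) = 321.53 Hz

tau = 0.495 ms, fc = 321.53 Hz


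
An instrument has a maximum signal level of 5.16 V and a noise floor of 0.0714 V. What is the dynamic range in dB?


Dynamic range = 20 * log10(Vmax / Vnoise).
DR = 20 * log10(5.16 / 0.0714)
DR = 20 * log10(72.27)
DR = 37.18 dB

37.18 dB


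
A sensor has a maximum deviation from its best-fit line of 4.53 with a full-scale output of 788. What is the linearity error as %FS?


Linearity error = (max deviation / full scale) * 100%.
Linearity = (4.53 / 788) * 100
Linearity = 0.575 %FS

0.575 %FS


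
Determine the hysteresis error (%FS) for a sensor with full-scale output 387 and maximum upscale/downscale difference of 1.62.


Hysteresis = (max difference / full scale) * 100%.
H = (1.62 / 387) * 100
H = 0.419 %FS

0.419 %FS


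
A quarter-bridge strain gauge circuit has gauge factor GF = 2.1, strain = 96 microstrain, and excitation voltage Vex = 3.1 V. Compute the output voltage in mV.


Quarter bridge output: Vout = (GF * epsilon * Vex) / 4.
Vout = (2.1 * 96e-6 * 3.1) / 4
Vout = 0.00062496 / 4 V
Vout = 0.00015624 V = 0.1562 mV

0.1562 mV


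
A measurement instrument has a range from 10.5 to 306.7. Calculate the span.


Span = upper range - lower range.
Span = 306.7 - (10.5)
Span = 296.2

296.2


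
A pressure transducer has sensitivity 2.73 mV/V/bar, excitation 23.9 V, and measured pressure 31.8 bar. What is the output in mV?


Output = sensitivity * Vex * P.
Vout = 2.73 * 23.9 * 31.8
Vout = 65.247 * 31.8
Vout = 2074.85 mV

2074.85 mV


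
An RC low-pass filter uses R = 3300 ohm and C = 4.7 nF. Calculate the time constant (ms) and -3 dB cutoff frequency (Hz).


Time constant: tau = R * C.
tau = 3300 * 4.70e-09 = 1.551e-05 s
tau = 0.0155 ms
Cutoff frequency: fc = 1 / (2*pi*R*C).
fc = 1 / (2*pi*1.551e-05) = 10261.44 Hz

tau = 0.0155 ms, fc = 10261.44 Hz


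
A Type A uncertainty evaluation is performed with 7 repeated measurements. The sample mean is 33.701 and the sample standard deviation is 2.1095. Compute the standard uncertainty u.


The standard uncertainty for Type A evaluation is u = s / sqrt(n).
u = 2.1095 / sqrt(7)
u = 2.1095 / 2.6458
u = 0.7973

0.7973


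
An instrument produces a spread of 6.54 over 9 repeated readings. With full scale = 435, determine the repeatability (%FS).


Repeatability = (spread / full scale) * 100%.
R = (6.54 / 435) * 100
R = 1.503 %FS

1.503 %FS


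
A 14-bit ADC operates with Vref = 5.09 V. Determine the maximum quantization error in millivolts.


The maximum quantization error is +/- LSB/2.
LSB = Vref / 2^n = 5.09 / 16384 = 0.00031067 V
Max error = LSB / 2 = 0.00031067 / 2 = 0.00015533 V
Max error = 0.1553 mV

0.1553 mV


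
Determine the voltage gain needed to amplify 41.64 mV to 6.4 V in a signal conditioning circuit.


Gain = Vout / Vin (converting to same units).
G = 6.4 V / 41.64 mV
G = 6400.0 mV / 41.64 mV
G = 153.7

153.7


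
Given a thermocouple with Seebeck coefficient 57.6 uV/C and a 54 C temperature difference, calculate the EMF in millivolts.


The thermocouple output V = sensitivity * dT.
V = 57.6 uV/C * 54 C
V = 3110.4 uV
V = 3.11 mV

3.11 mV


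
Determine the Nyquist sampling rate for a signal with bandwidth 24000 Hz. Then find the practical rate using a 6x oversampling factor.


By Nyquist theorem, fs_min = 2 * fmax.
fs_min = 2 * 24000 = 48000 Hz
Practical rate = 6 * fs_min = 6 * 48000 = 288000 Hz

fs_min = 48000 Hz, fs_practical = 288000 Hz


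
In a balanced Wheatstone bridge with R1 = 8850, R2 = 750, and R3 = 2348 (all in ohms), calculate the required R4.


At balance: R1*R4 = R2*R3, so R4 = R2*R3/R1.
R4 = 750 * 2348 / 8850
R4 = 1761000 / 8850
R4 = 198.98 ohm

198.98 ohm


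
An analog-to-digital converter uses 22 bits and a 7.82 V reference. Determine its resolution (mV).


The resolution (LSB) of an ADC is Vref / 2^n.
LSB = 7.82 / 2^22
LSB = 7.82 / 4194304
LSB = 1.86e-06 V = 0.00186443 mV

0.00186443 mV


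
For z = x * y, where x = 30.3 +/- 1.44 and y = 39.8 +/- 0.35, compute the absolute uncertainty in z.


For a product z = x*y, the relative uncertainty is:
uz/z = sqrt((ux/x)^2 + (uy/y)^2)
Relative uncertainties: ux/x = 1.44/30.3 = 0.047525
uy/y = 0.35/39.8 = 0.008794
z = 30.3 * 39.8 = 1205.9
uz = 1205.9 * sqrt(0.047525^2 + 0.008794^2) = 58.285

58.285


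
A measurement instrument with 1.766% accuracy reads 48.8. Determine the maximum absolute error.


Absolute error = (accuracy% / 100) * reading.
Error = (1.766 / 100) * 48.8
Error = 0.01766 * 48.8
Error = 0.8618

0.8618


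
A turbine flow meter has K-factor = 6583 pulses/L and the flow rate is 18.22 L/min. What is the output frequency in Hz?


Frequency = K * Q / 60 (converting L/min to L/s).
f = 6583 * 18.22 / 60
f = 119942.26 / 60
f = 1999.04 Hz

1999.04 Hz


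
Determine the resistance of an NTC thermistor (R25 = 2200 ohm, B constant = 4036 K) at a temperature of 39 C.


NTC thermistor equation: Rt = R25 * exp(B * (1/T - 1/T25)).
T in Kelvin: 312.15 K, T25 = 298.15 K
1/T - 1/T25 = 1/312.15 - 1/298.15 = -0.00015043
B * (1/T - 1/T25) = 4036 * -0.00015043 = -0.6071
Rt = 2200 * exp(-0.6071) = 1198.8 ohm

1198.8 ohm


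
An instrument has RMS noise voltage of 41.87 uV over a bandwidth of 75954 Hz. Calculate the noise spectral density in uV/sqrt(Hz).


Noise spectral density = Vrms / sqrt(BW).
NSD = 41.87 / sqrt(75954)
NSD = 41.87 / 275.5975
NSD = 0.1519 uV/sqrt(Hz)

0.1519 uV/sqrt(Hz)


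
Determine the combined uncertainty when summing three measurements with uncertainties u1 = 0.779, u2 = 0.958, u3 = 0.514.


For a sum of independent quantities, uc = sqrt(u1^2 + u2^2 + u3^2).
uc = sqrt(0.779^2 + 0.958^2 + 0.514^2)
uc = sqrt(0.606841 + 0.917764 + 0.264196)
uc = 1.3375

1.3375


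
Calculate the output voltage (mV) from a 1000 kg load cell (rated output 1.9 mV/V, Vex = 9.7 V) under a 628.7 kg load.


Vout = rated_output * Vex * (load / capacity).
Vout = 1.9 * 9.7 * (628.7 / 1000)
Vout = 1.9 * 9.7 * 0.6287
Vout = 11.587 mV

11.587 mV


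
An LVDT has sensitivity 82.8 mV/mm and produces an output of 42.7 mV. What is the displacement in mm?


Displacement = Vout / sensitivity.
d = 42.7 / 82.8
d = 0.516 mm

0.516 mm


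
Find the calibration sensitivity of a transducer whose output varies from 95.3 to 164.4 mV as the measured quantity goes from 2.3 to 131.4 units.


Sensitivity = (y2 - y1) / (x2 - x1).
S = (164.4 - 95.3) / (131.4 - 2.3)
S = 69.1 / 129.1
S = 0.5352 mV/unit

0.5352 mV/unit


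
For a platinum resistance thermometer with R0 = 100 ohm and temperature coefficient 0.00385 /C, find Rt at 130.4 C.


The RTD equation: Rt = R0 * (1 + alpha * T).
Rt = 100 * (1 + 0.00385 * 130.4)
Rt = 100 * (1 + 0.50204)
Rt = 100 * 1.50204
Rt = 150.204 ohm

150.204 ohm


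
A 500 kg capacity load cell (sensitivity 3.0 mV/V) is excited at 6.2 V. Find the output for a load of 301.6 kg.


Vout = rated_output * Vex * (load / capacity).
Vout = 3.0 * 6.2 * (301.6 / 500)
Vout = 3.0 * 6.2 * 0.6032
Vout = 11.22 mV

11.22 mV


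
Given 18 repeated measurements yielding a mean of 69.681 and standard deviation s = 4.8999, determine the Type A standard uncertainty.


The standard uncertainty for Type A evaluation is u = s / sqrt(n).
u = 4.8999 / sqrt(18)
u = 4.8999 / 4.2426
u = 1.1549

1.1549


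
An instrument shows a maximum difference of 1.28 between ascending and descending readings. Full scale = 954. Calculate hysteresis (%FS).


Hysteresis = (max difference / full scale) * 100%.
H = (1.28 / 954) * 100
H = 0.134 %FS

0.134 %FS


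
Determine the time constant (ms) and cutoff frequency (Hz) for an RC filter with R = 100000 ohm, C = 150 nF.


Time constant: tau = R * C.
tau = 100000 * 1.50e-07 = 0.015 s
tau = 15.0 ms
Cutoff frequency: fc = 1 / (2*pi*R*C).
fc = 1 / (2*pi*0.015) = 10.61 Hz

tau = 15.0 ms, fc = 10.61 Hz


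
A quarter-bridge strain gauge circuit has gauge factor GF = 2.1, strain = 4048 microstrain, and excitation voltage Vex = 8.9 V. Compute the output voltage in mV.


Quarter bridge output: Vout = (GF * epsilon * Vex) / 4.
Vout = (2.1 * 4048e-6 * 8.9) / 4
Vout = 0.07565712 / 4 V
Vout = 0.01891428 V = 18.9143 mV

18.9143 mV


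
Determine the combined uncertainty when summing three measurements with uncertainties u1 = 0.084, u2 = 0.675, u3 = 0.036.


For a sum of independent quantities, uc = sqrt(u1^2 + u2^2 + u3^2).
uc = sqrt(0.084^2 + 0.675^2 + 0.036^2)
uc = sqrt(0.007056 + 0.455625 + 0.001296)
uc = 0.6812

0.6812


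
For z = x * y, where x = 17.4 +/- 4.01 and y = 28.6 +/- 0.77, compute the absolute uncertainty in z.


For a product z = x*y, the relative uncertainty is:
uz/z = sqrt((ux/x)^2 + (uy/y)^2)
Relative uncertainties: ux/x = 4.01/17.4 = 0.23046
uy/y = 0.77/28.6 = 0.026923
z = 17.4 * 28.6 = 497.6
uz = 497.6 * sqrt(0.23046^2 + 0.026923^2) = 115.466

115.466


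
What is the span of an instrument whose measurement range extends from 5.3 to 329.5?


Span = upper range - lower range.
Span = 329.5 - (5.3)
Span = 324.2

324.2


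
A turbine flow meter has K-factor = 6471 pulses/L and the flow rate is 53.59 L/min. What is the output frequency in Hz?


Frequency = K * Q / 60 (converting L/min to L/s).
f = 6471 * 53.59 / 60
f = 346780.89 / 60
f = 5779.68 Hz

5779.68 Hz


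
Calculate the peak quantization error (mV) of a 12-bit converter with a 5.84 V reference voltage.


The maximum quantization error is +/- LSB/2.
LSB = Vref / 2^n = 5.84 / 4096 = 0.00142578 V
Max error = LSB / 2 = 0.00142578 / 2 = 0.00071289 V
Max error = 0.7129 mV

0.7129 mV


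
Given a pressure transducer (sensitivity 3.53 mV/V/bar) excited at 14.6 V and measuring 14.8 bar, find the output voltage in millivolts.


Output = sensitivity * Vex * P.
Vout = 3.53 * 14.6 * 14.8
Vout = 51.538 * 14.8
Vout = 762.76 mV

762.76 mV


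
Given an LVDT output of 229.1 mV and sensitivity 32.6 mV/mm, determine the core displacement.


Displacement = Vout / sensitivity.
d = 229.1 / 32.6
d = 7.028 mm

7.028 mm


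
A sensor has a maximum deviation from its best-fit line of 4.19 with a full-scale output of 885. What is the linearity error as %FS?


Linearity error = (max deviation / full scale) * 100%.
Linearity = (4.19 / 885) * 100
Linearity = 0.473 %FS

0.473 %FS


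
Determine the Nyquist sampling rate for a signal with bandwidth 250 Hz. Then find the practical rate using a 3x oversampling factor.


By Nyquist theorem, fs_min = 2 * fmax.
fs_min = 2 * 250 = 500 Hz
Practical rate = 3 * fs_min = 3 * 500 = 1500 Hz

fs_min = 500 Hz, fs_practical = 1500 Hz


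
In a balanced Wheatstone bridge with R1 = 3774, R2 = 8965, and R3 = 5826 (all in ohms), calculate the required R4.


At balance: R1*R4 = R2*R3, so R4 = R2*R3/R1.
R4 = 8965 * 5826 / 3774
R4 = 52230090 / 3774
R4 = 13839.45 ohm

13839.45 ohm


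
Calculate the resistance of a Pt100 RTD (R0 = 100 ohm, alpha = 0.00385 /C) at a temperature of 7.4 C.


The RTD equation: Rt = R0 * (1 + alpha * T).
Rt = 100 * (1 + 0.00385 * 7.4)
Rt = 100 * (1 + 0.02849)
Rt = 100 * 1.02849
Rt = 102.849 ohm

102.849 ohm


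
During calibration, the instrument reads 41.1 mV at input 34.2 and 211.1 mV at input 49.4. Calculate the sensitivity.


Sensitivity = (y2 - y1) / (x2 - x1).
S = (211.1 - 41.1) / (49.4 - 34.2)
S = 170.0 / 15.2
S = 11.1842 mV/unit

11.1842 mV/unit


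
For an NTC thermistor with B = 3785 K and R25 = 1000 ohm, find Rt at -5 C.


NTC thermistor equation: Rt = R25 * exp(B * (1/T - 1/T25)).
T in Kelvin: 268.15 K, T25 = 298.15 K
1/T - 1/T25 = 1/268.15 - 1/298.15 = 0.00037524
B * (1/T - 1/T25) = 3785 * 0.00037524 = 1.4203
Rt = 1000 * exp(1.4203) = 4138.3 ohm

4138.3 ohm


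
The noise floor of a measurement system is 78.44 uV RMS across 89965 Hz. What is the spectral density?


Noise spectral density = Vrms / sqrt(BW).
NSD = 78.44 / sqrt(89965)
NSD = 78.44 / 299.9417
NSD = 0.2615 uV/sqrt(Hz)

0.2615 uV/sqrt(Hz)


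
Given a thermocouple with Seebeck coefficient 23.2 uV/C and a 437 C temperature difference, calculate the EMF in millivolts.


The thermocouple output V = sensitivity * dT.
V = 23.2 uV/C * 437 C
V = 10138.4 uV
V = 10.138 mV

10.138 mV


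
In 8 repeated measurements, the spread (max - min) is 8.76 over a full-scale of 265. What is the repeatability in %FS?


Repeatability = (spread / full scale) * 100%.
R = (8.76 / 265) * 100
R = 3.306 %FS

3.306 %FS


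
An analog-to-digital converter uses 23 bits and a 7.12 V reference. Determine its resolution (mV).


The resolution (LSB) of an ADC is Vref / 2^n.
LSB = 7.12 / 2^23
LSB = 7.12 / 8388608
LSB = 8.5e-07 V = 0.00084877 mV

0.00084877 mV


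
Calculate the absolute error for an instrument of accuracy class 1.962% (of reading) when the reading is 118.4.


Absolute error = (accuracy% / 100) * reading.
Error = (1.962 / 100) * 118.4
Error = 0.01962 * 118.4
Error = 2.323

2.323


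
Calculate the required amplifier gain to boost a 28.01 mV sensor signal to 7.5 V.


Gain = Vout / Vin (converting to same units).
G = 7.5 V / 28.01 mV
G = 7500.0 mV / 28.01 mV
G = 267.76

267.76


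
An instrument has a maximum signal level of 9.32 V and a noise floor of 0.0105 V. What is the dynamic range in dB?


Dynamic range = 20 * log10(Vmax / Vnoise).
DR = 20 * log10(9.32 / 0.0105)
DR = 20 * log10(887.62)
DR = 58.96 dB

58.96 dB


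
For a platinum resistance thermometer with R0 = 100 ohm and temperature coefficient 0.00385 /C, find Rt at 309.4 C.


The RTD equation: Rt = R0 * (1 + alpha * T).
Rt = 100 * (1 + 0.00385 * 309.4)
Rt = 100 * (1 + 1.19119)
Rt = 100 * 2.19119
Rt = 219.119 ohm

219.119 ohm


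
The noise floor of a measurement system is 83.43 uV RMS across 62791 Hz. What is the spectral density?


Noise spectral density = Vrms / sqrt(BW).
NSD = 83.43 / sqrt(62791)
NSD = 83.43 / 250.5813
NSD = 0.3329 uV/sqrt(Hz)

0.3329 uV/sqrt(Hz)


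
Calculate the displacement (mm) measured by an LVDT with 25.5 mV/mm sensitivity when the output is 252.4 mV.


Displacement = Vout / sensitivity.
d = 252.4 / 25.5
d = 9.898 mm

9.898 mm


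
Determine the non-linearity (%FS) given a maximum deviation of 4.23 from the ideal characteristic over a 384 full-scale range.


Linearity error = (max deviation / full scale) * 100%.
Linearity = (4.23 / 384) * 100
Linearity = 1.102 %FS

1.102 %FS


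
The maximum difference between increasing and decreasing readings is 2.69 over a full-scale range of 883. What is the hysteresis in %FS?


Hysteresis = (max difference / full scale) * 100%.
H = (2.69 / 883) * 100
H = 0.305 %FS

0.305 %FS


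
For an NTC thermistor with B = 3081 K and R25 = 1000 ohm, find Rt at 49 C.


NTC thermistor equation: Rt = R25 * exp(B * (1/T - 1/T25)).
T in Kelvin: 322.15 K, T25 = 298.15 K
1/T - 1/T25 = 1/322.15 - 1/298.15 = -0.00024987
B * (1/T - 1/T25) = 3081 * -0.00024987 = -0.7699
Rt = 1000 * exp(-0.7699) = 463.1 ohm

463.1 ohm


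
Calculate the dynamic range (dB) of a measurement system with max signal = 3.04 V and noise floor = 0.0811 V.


Dynamic range = 20 * log10(Vmax / Vnoise).
DR = 20 * log10(3.04 / 0.0811)
DR = 20 * log10(37.48)
DR = 31.48 dB

31.48 dB


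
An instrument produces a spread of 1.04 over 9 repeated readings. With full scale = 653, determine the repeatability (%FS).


Repeatability = (spread / full scale) * 100%.
R = (1.04 / 653) * 100
R = 0.159 %FS

0.159 %FS


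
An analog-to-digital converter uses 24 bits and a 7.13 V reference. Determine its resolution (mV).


The resolution (LSB) of an ADC is Vref / 2^n.
LSB = 7.13 / 2^24
LSB = 7.13 / 16777216
LSB = 4.2e-07 V = 0.00042498 mV

0.00042498 mV


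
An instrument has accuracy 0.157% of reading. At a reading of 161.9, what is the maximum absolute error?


Absolute error = (accuracy% / 100) * reading.
Error = (0.157 / 100) * 161.9
Error = 0.00157 * 161.9
Error = 0.2542

0.2542


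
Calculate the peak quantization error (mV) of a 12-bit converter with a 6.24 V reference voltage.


The maximum quantization error is +/- LSB/2.
LSB = Vref / 2^n = 6.24 / 4096 = 0.00152344 V
Max error = LSB / 2 = 0.00152344 / 2 = 0.00076172 V
Max error = 0.7617 mV

0.7617 mV


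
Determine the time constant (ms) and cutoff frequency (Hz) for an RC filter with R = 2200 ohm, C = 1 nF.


Time constant: tau = R * C.
tau = 2200 * 1.00e-09 = 2.2e-06 s
tau = 0.0022 ms
Cutoff frequency: fc = 1 / (2*pi*R*C).
fc = 1 / (2*pi*2.2e-06) = 72343.16 Hz

tau = 0.0022 ms, fc = 72343.16 Hz


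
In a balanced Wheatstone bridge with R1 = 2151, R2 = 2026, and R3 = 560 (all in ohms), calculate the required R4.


At balance: R1*R4 = R2*R3, so R4 = R2*R3/R1.
R4 = 2026 * 560 / 2151
R4 = 1134560 / 2151
R4 = 527.46 ohm

527.46 ohm


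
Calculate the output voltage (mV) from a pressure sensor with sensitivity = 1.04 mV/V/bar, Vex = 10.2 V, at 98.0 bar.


Output = sensitivity * Vex * P.
Vout = 1.04 * 10.2 * 98.0
Vout = 10.608 * 98.0
Vout = 1039.58 mV

1039.58 mV


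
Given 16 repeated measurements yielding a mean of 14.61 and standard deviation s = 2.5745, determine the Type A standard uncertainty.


The standard uncertainty for Type A evaluation is u = s / sqrt(n).
u = 2.5745 / sqrt(16)
u = 2.5745 / 4.0
u = 0.6436

0.6436


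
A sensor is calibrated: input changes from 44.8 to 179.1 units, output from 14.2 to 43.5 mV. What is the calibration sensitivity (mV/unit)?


Sensitivity = (y2 - y1) / (x2 - x1).
S = (43.5 - 14.2) / (179.1 - 44.8)
S = 29.3 / 134.3
S = 0.2182 mV/unit

0.2182 mV/unit


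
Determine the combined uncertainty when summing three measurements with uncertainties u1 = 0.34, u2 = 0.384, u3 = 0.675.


For a sum of independent quantities, uc = sqrt(u1^2 + u2^2 + u3^2).
uc = sqrt(0.34^2 + 0.384^2 + 0.675^2)
uc = sqrt(0.1156 + 0.147456 + 0.455625)
uc = 0.8478

0.8478


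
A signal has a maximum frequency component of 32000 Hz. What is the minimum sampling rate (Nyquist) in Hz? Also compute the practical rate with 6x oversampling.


By Nyquist theorem, fs_min = 2 * fmax.
fs_min = 2 * 32000 = 64000 Hz
Practical rate = 6 * fs_min = 6 * 64000 = 384000 Hz

fs_min = 64000 Hz, fs_practical = 384000 Hz


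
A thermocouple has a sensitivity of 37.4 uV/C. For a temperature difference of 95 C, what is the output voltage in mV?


The thermocouple output V = sensitivity * dT.
V = 37.4 uV/C * 95 C
V = 3553.0 uV
V = 3.553 mV

3.553 mV


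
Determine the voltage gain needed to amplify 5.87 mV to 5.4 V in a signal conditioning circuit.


Gain = Vout / Vin (converting to same units).
G = 5.4 V / 5.87 mV
G = 5400.0 mV / 5.87 mV
G = 919.93

919.93


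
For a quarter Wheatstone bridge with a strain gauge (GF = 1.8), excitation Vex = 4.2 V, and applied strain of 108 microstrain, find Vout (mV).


Quarter bridge output: Vout = (GF * epsilon * Vex) / 4.
Vout = (1.8 * 108e-6 * 4.2) / 4
Vout = 0.00081648 / 4 V
Vout = 0.00020412 V = 0.2041 mV

0.2041 mV


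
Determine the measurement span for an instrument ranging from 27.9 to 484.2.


Span = upper range - lower range.
Span = 484.2 - (27.9)
Span = 456.3

456.3


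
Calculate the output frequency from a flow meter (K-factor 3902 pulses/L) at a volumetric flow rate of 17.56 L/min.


Frequency = K * Q / 60 (converting L/min to L/s).
f = 3902 * 17.56 / 60
f = 68519.12 / 60
f = 1141.99 Hz

1141.99 Hz


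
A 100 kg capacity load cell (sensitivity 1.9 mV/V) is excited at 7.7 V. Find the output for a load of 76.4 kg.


Vout = rated_output * Vex * (load / capacity).
Vout = 1.9 * 7.7 * (76.4 / 100)
Vout = 1.9 * 7.7 * 0.764
Vout = 11.177 mV

11.177 mV


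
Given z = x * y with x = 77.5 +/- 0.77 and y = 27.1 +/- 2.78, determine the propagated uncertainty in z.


For a product z = x*y, the relative uncertainty is:
uz/z = sqrt((ux/x)^2 + (uy/y)^2)
Relative uncertainties: ux/x = 0.77/77.5 = 0.009935
uy/y = 2.78/27.1 = 0.102583
z = 77.5 * 27.1 = 2100.2
uz = 2100.2 * sqrt(0.009935^2 + 0.102583^2) = 216.458

216.458


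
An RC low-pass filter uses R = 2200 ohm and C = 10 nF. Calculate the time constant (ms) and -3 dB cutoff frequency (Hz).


Time constant: tau = R * C.
tau = 2200 * 1.00e-08 = 2.2e-05 s
tau = 0.022 ms
Cutoff frequency: fc = 1 / (2*pi*R*C).
fc = 1 / (2*pi*2.2e-05) = 7234.32 Hz

tau = 0.022 ms, fc = 7234.32 Hz
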